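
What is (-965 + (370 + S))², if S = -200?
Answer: 632025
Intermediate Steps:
(-965 + (370 + S))² = (-965 + (370 - 200))² = (-965 + 170)² = (-795)² = 632025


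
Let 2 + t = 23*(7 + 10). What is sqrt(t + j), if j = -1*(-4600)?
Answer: sqrt(4989) ≈ 70.633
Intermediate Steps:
t = 389 (t = -2 + 23*(7 + 10) = -2 + 23*17 = -2 + 391 = 389)
j = 4600
sqrt(t + j) = sqrt(389 + 4600) = sqrt(4989)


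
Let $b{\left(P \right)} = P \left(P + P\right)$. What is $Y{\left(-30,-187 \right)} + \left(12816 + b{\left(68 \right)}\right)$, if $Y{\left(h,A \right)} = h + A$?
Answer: $21847$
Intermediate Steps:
$b{\left(P \right)} = 2 P^{2}$ ($b{\left(P \right)} = P 2 P = 2 P^{2}$)
$Y{\left(h,A \right)} = A + h$
$Y{\left(-30,-187 \right)} + \left(12816 + b{\left(68 \right)}\right) = \left(-187 - 30\right) + \left(12816 + 2 \cdot 68^{2}\right) = -217 + \left(12816 + 2 \cdot 4624\right) = -217 + \left(12816 + 9248\right) = -217 + 22064 = 21847$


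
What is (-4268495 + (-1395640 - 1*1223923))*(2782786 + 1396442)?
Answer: -28786764859224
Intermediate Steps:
(-4268495 + (-1395640 - 1*1223923))*(2782786 + 1396442) = (-4268495 + (-1395640 - 1223923))*4179228 = (-4268495 - 2619563)*4179228 = -6888058*4179228 = -28786764859224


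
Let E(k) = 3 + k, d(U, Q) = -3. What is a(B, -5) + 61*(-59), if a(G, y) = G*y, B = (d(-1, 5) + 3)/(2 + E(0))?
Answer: -3599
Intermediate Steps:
B = 0 (B = (-3 + 3)/(2 + (3 + 0)) = 0/(2 + 3) = 0/5 = 0*(⅕) = 0)
a(B, -5) + 61*(-59) = 0*(-5) + 61*(-59) = 0 - 3599 = -3599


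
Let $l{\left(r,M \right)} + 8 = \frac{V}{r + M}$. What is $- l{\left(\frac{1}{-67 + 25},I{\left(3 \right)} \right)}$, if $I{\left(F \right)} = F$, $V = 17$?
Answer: $\frac{286}{125} \approx 2.288$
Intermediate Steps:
$l{\left(r,M \right)} = -8 + \frac{17}{M + r}$ ($l{\left(r,M \right)} = -8 + \frac{17}{r + M} = -8 + \frac{17}{M + r}$)
$- l{\left(\frac{1}{-67 + 25},I{\left(3 \right)} \right)} = - \frac{17 - 24 - \frac{8}{-67 + 25}}{3 + \frac{1}{-67 + 25}} = - \frac{17 - 24 - \frac{8}{-42}}{3 + \frac{1}{-42}} = - \frac{17 - 24 - - \frac{4}{21}}{3 - \frac{1}{42}} = - \frac{17 - 24 + \frac{4}{21}}{\frac{125}{42}} = - \frac{42 \left(-143\right)}{125 \cdot 21} = \left(-1\right) \left(- \frac{286}{125}\right) = \frac{286}{125}$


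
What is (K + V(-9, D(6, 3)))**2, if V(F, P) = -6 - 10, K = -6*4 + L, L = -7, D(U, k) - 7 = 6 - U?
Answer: 2209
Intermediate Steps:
D(U, k) = 13 - U (D(U, k) = 7 + (6 - U) = 13 - U)
K = -31 (K = -6*4 - 7 = -24 - 7 = -31)
V(F, P) = -16
(K + V(-9, D(6, 3)))**2 = (-31 - 16)**2 = (-47)**2 = 2209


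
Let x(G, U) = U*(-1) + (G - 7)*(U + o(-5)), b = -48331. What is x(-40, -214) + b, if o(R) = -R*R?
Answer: -36884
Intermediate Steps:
o(R) = -R**2
x(G, U) = -U + (-25 + U)*(-7 + G) (x(G, U) = U*(-1) + (G - 7)*(U - 1*(-5)**2) = -U + (-7 + G)*(U - 1*25) = -U + (-7 + G)*(U - 25) = -U + (-7 + G)*(-25 + U) = -U + (-25 + U)*(-7 + G))
x(-40, -214) + b = (175 - 25*(-40) - 8*(-214) - 40*(-214)) - 48331 = (175 + 1000 + 1712 + 8560) - 48331 = 11447 - 48331 = -36884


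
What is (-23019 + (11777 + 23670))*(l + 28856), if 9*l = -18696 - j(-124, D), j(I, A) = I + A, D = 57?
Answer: 2996080100/9 ≈ 3.3290e+8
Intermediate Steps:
j(I, A) = A + I
l = -18629/9 (l = (-18696 - (57 - 124))/9 = (-18696 - 1*(-67))/9 = (-18696 + 67)/9 = (⅑)*(-18629) = -18629/9 ≈ -2069.9)
(-23019 + (11777 + 23670))*(l + 28856) = (-23019 + (11777 + 23670))*(-18629/9 + 28856) = (-23019 + 35447)*(241075/9) = 12428*(241075/9) = 2996080100/9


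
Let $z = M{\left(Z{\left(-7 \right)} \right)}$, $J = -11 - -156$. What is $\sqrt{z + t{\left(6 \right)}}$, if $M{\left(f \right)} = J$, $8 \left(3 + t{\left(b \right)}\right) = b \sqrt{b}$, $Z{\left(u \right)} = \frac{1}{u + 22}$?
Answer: $\frac{\sqrt{568 + 3 \sqrt{6}}}{2} \approx 11.993$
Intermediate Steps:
$J = 145$ ($J = -11 + 156 = 145$)
$Z{\left(u \right)} = \frac{1}{22 + u}$
$t{\left(b \right)} = -3 + \frac{b^{\frac{3}{2}}}{8}$ ($t{\left(b \right)} = -3 + \frac{b \sqrt{b}}{8} = -3 + \frac{b^{\frac{3}{2}}}{8}$)
$M{\left(f \right)} = 145$
$z = 145$
$\sqrt{z + t{\left(6 \right)}} = \sqrt{145 - \left(3 - \frac{6^{\frac{3}{2}}}{8}\right)} = \sqrt{145 - \left(3 - \frac{6 \sqrt{6}}{8}\right)} = \sqrt{145 - \left(3 - \frac{3 \sqrt{6}}{4}\right)} = \sqrt{142 + \frac{3 \sqrt{6}}{4}}$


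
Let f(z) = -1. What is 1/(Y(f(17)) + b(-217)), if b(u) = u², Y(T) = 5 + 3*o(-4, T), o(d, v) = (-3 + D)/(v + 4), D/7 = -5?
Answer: 1/47056 ≈ 2.1251e-5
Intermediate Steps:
D = -35 (D = 7*(-5) = -35)
o(d, v) = -38/(4 + v) (o(d, v) = (-3 - 35)/(v + 4) = -38/(4 + v))
Y(T) = 5 - 114/(4 + T) (Y(T) = 5 + 3*(-38/(4 + T)) = 5 - 114/(4 + T))
1/(Y(f(17)) + b(-217)) = 1/((-94 + 5*(-1))/(4 - 1) + (-217)²) = 1/((-94 - 5)/3 + 47089) = 1/((⅓)*(-99) + 47089) = 1/(-33 + 47089) = 1/47056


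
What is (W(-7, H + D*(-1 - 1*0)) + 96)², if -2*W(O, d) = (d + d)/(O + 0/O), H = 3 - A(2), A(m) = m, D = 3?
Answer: 448900/49 ≈ 9161.2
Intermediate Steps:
H = 1 (H = 3 - 1*2 = 3 - 2 = 1)
W(O, d) = -d/O (W(O, d) = -(d + d)/(2*(O + 0/O)) = -2*d/(2*(O + 0)) = -2*d/(2*O) = -d/O)
(W(-7, H + D*(-1 - 1*0)) + 96)² = (-1*(1 + 3*(-1 - 1*0))/(-7) + 96)² = (-1*(1 + 3*(-1 + 0))*(-⅐) + 96)² = (-1*(1 + 3*(-1))*(-⅐) + 96)² = (-1*(1 - 3)*(-⅐) + 96)² = (-1*(-2)*(-⅐) + 96)² = (-2/7 + 96)² = (670/7)² = 448900/49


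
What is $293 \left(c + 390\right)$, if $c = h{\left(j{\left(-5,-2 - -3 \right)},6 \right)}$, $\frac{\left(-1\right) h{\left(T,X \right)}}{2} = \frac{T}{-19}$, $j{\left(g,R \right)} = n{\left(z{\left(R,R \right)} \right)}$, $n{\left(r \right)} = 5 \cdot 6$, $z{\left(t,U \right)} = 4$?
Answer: $\frac{2188710}{19} \approx 1.152 \cdot 10^{5}$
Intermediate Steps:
$n{\left(r \right)} = 30$
$j{\left(g,R \right)} = 30$
$h{\left(T,X \right)} = \frac{2 T}{19}$ ($h{\left(T,X \right)} = - 2 \frac{T}{-19} = - 2 T \left(- \frac{1}{19}\right) = - 2 \left(- \frac{T}{19}\right) = \frac{2 T}{19}$)
$c = \frac{60}{19}$ ($c = \frac{2}{19} \cdot 30 = \frac{60}{19} \approx 3.1579$)
$293 \left(c + 390\right) = 293 \left(\frac{60}{19} + 390\right) = 293 \cdot \frac{7470}{19} = \frac{2188710}{19}$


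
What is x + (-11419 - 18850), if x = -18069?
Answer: -48338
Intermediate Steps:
x + (-11419 - 18850) = -18069 + (-11419 - 18850) = -18069 - 30269 = -48338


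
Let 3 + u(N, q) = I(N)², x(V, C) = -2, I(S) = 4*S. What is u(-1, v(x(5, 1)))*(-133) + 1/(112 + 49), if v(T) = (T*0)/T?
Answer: -278368/161 ≈ -1729.0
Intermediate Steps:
v(T) = 0 (v(T) = 0/T = 0)
u(N, q) = -3 + 16*N² (u(N, q) = -3 + (4*N)² = -3 + 16*N²)
u(-1, v(x(5, 1)))*(-133) + 1/(112 + 49) = (-3 + 16*(-1)²)*(-133) + 1/(112 + 49) = (-3 + 16*1)*(-133) + 1/161 = (-3 + 16)*(-133) + 1/161 = 13*(-133) + 1/161 = -1729 + 1/161 = -278368/161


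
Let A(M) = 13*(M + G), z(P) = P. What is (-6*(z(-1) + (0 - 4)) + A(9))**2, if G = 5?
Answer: 44944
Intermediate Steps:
A(M) = 65 + 13*M (A(M) = 13*(M + 5) = 13*(5 + M) = 65 + 13*M)
(-6*(z(-1) + (0 - 4)) + A(9))**2 = (-6*(-1 + (0 - 4)) + (65 + 13*9))**2 = (-6*(-1 - 4) + (65 + 117))**2 = (-6*(-5) + 182)**2 = (30 + 182)**2 = 212**2 = 44944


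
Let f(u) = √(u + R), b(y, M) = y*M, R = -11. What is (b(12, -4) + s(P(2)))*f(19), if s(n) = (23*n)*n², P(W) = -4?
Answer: -3040*√2 ≈ -4299.2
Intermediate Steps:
b(y, M) = M*y
f(u) = √(-11 + u) (f(u) = √(u - 11) = √(-11 + u))
s(n) = 23*n³
(b(12, -4) + s(P(2)))*f(19) = (-4*12 + 23*(-4)³)*√(-11 + 19) = (-48 + 23*(-64))*√8 = (-48 - 1472)*(2*√2) = -3040*√2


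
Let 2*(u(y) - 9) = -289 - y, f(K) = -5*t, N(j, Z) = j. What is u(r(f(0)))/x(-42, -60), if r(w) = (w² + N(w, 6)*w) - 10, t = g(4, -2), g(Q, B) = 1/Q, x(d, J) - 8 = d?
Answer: 2113/544 ≈ 3.8842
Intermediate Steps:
x(d, J) = 8 + d
t = ¼ (t = 1/4 = ¼ ≈ 0.25000)
f(K) = -5/4 (f(K) = -5*¼ = -5/4)
r(w) = -10 + 2*w² (r(w) = (w² + w*w) - 10 = (w² + w²) - 10 = 2*w² - 10 = -10 + 2*w²)
u(y) = -271/2 - y/2 (u(y) = 9 + (-289 - y)/2 = 9 + (-289/2 - y/2) = -271/2 - y/2)
u(r(f(0)))/x(-42, -60) = (-271/2 - (-10 + 2*(-5/4)²)/2)/(8 - 42) = (-271/2 - (-10 + 2*(25/16))/2)/(-34) = (-271/2 - (-10 + 25/8)/2)*(-1/34) = (-271/2 - ½*(-55/8))*(-1/34) = (-271/2 + 55/16)*(-1/34) = -2113/16*(-1/34) = 2113/544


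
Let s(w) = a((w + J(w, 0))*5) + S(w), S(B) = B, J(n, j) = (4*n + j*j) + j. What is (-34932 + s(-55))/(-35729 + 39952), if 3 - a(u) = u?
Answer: -33609/4223 ≈ -7.9586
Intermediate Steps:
J(n, j) = j + j**2 + 4*n (J(n, j) = (4*n + j**2) + j = (j**2 + 4*n) + j = j + j**2 + 4*n)
a(u) = 3 - u
s(w) = 3 - 24*w (s(w) = (3 - (w + (0 + 0**2 + 4*w))*5) + w = (3 - (w + (0 + 0 + 4*w))*5) + w = (3 - (w + 4*w)*5) + w = (3 - 5*w*5) + w = (3 - 25*w) + w = 3 - 24*w)
(-34932 + s(-55))/(-35729 + 39952) = (-34932 + (3 - 24*(-55)))/(-35729 + 39952) = (-34932 + (3 + 1320))/4223 = (-34932 + 1323)*(1/4223) = -33609*1/4223 = -33609/4223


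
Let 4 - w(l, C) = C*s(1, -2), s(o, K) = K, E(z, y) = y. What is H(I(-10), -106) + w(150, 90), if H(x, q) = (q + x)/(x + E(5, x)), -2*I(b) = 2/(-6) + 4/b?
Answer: 879/22 ≈ 39.955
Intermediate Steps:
I(b) = 1/6 - 2/b (I(b) = -(2/(-6) + 4/b)/2 = -(2*(-1/6) + 4/b)/2 = -(-1/3 + 4/b)/2 = 1/6 - 2/b)
H(x, q) = (q + x)/(2*x) (H(x, q) = (q + x)/(x + x) = (q + x)/((2*x)) = (q + x)*(1/(2*x)) = (q + x)/(2*x))
w(l, C) = 4 + 2*C (w(l, C) = 4 - C*(-2) = 4 - (-2)*C = 4 + 2*C)
H(I(-10), -106) + w(150, 90) = (-106 + (1/6)*(-12 - 10)/(-10))/(2*(((1/6)*(-12 - 10)/(-10)))) + (4 + 2*90) = (-106 + (1/6)*(-1/10)*(-22))/(2*(((1/6)*(-1/10)*(-22)))) + (4 + 180) = (-106 + 11/30)/(2*(11/30)) + 184 = (1/2)*(30/11)*(-3169/30) + 184 = -3169/22 + 184 = 879/22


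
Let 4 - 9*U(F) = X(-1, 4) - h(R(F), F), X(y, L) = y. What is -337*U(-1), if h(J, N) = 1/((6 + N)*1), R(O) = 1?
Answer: -8762/45 ≈ -194.71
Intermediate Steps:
h(J, N) = 1/(6 + N)
U(F) = 5/9 + 1/(9*(6 + F)) (U(F) = 4/9 - (-1 - 1/(6 + F))/9 = 4/9 + (⅑ + 1/(9*(6 + F))) = 5/9 + 1/(9*(6 + F)))
-337*U(-1) = -337*(31 + 5*(-1))/(9*(6 - 1)) = -337*(31 - 5)/(9*5) = -337*26/(9*5) = -337*26/45 = -8762/45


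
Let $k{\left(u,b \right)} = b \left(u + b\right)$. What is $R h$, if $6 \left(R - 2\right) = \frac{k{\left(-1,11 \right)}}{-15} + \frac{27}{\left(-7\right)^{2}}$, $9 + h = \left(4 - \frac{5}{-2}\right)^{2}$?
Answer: $\frac{14573}{504} \approx 28.915$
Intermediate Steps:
$k{\left(u,b \right)} = b \left(b + u\right)$
$h = \frac{133}{4}$ ($h = -9 + \left(4 - \frac{5}{-2}\right)^{2} = -9 + \left(4 - - \frac{5}{2}\right)^{2} = -9 + \left(4 + \frac{5}{2}\right)^{2} = -9 + \left(\frac{13}{2}\right)^{2} = -9 + \frac{169}{4} = \frac{133}{4} \approx 33.25$)
$R = \frac{767}{882}$ ($R = 2 + \frac{\frac{11 \left(11 - 1\right)}{-15} + \frac{27}{\left(-7\right)^{2}}}{6} = 2 + \frac{11 \cdot 10 \left(- \frac{1}{15}\right) + \frac{27}{49}}{6} = 2 + \frac{110 \left(- \frac{1}{15}\right) + 27 \cdot \frac{1}{49}}{6} = 2 + \frac{- \frac{22}{3} + \frac{27}{49}}{6} = 2 + \frac{1}{6} \left(- \frac{997}{147}\right) = 2 - \frac{997}{882} = \frac{767}{882} \approx 0.86961$)
$R h = \frac{767}{882} \cdot \frac{133}{4} = \frac{14573}{504}$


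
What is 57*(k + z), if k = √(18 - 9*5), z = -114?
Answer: -6498 + 171*I*√3 ≈ -6498.0 + 296.18*I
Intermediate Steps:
k = 3*I*√3 (k = √(18 - 45) = √(-27) = 3*I*√3 ≈ 5.1962*I)
57*(k + z) = 57*(3*I*√3 - 114) = 57*(-114 + 3*I*√3) = -6498 + 171*I*√3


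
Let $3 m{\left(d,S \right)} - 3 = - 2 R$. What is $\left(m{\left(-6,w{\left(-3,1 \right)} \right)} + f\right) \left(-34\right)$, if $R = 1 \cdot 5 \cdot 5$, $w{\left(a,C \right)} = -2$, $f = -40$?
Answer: $\frac{5678}{3} \approx 1892.7$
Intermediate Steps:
$R = 25$ ($R = 5 \cdot 5 = 25$)
$m{\left(d,S \right)} = - \frac{47}{3}$ ($m{\left(d,S \right)} = 1 + \frac{\left(-2\right) 25}{3} = 1 + \frac{1}{3} \left(-50\right) = 1 - \frac{50}{3} = - \frac{47}{3}$)
$\left(m{\left(-6,w{\left(-3,1 \right)} \right)} + f\right) \left(-34\right) = \left(- \frac{47}{3} - 40\right) \left(-34\right) = \left(- \frac{167}{3}\right) \left(-34\right) = \frac{5678}{3}$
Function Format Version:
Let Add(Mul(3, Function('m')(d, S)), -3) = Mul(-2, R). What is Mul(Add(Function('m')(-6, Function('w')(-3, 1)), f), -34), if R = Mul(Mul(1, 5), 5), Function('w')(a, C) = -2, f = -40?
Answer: Rational(5678, 3) ≈ 1892.7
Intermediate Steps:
R = 25 (R = Mul(5, 5) = 25)
Function('m')(d, S) = Rational(-47, 3) (Function('m')(d, S) = Add(1, Mul(Rational(1, 3), Mul(-2, 25))) = Add(1, Mul(Rational(1, 3), -50)) = Add(1, Rational(-50, 3)) = Rational(-47, 3))
Mul(Add(Function('m')(-6, Function('w')(-3, 1)), f), -34) = Mul(Add(Rational(-47, 3), -40), -34) = Mul(Rational(-167, 3), -34) = Rational(5678, 3)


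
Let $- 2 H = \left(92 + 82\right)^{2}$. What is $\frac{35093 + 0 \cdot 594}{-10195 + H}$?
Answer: $- \frac{35093}{25333} \approx -1.3853$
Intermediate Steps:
$H = -15138$ ($H = - \frac{\left(92 + 82\right)^{2}}{2} = - \frac{174^{2}}{2} = \left(- \frac{1}{2}\right) 30276 = -15138$)
$\frac{35093 + 0 \cdot 594}{-10195 + H} = \frac{35093 + 0 \cdot 594}{-10195 - 15138} = \frac{35093 + 0}{-25333} = 35093 \left(- \frac{1}{25333}\right) = - \frac{35093}{25333}$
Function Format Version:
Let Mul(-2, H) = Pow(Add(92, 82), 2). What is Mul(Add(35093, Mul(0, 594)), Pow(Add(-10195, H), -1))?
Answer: Rational(-35093, 25333) ≈ -1.3853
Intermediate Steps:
H = -15138 (H = Mul(Rational(-1, 2), Pow(Add(92, 82), 2)) = Mul(Rational(-1, 2), Pow(174, 2)) = Mul(Rational(-1, 2), 30276) = -15138)
Mul(Add(35093, Mul(0, 594)), Pow(Add(-10195, H), -1)) = Mul(Add(35093, Mul(0, 594)), Pow(Add(-10195, -15138), -1)) = Mul(Add(35093, 0), Pow(-25333, -1)) = Mul(35093, Rational(-1, 25333)) = Rational(-35093, 25333)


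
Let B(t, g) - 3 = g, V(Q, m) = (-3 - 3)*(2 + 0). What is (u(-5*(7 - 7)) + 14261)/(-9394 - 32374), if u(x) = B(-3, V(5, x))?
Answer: -3563/10442 ≈ -0.34122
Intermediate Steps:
V(Q, m) = -12 (V(Q, m) = -6*2 = -12)
B(t, g) = 3 + g
u(x) = -9 (u(x) = 3 - 12 = -9)
(u(-5*(7 - 7)) + 14261)/(-9394 - 32374) = (-9 + 14261)/(-9394 - 32374) = 14252/(-41768) = 14252*(-1/41768) = -3563/10442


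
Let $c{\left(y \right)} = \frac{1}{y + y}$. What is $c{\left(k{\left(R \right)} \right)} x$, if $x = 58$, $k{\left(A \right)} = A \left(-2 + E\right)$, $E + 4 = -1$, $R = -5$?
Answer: $\frac{29}{35} \approx 0.82857$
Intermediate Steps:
$E = -5$ ($E = -4 - 1 = -5$)
$k{\left(A \right)} = - 7 A$ ($k{\left(A \right)} = A \left(-2 - 5\right) = A \left(-7\right) = - 7 A$)
$c{\left(y \right)} = \frac{1}{2 y}$
$c{\left(k{\left(R \right)} \right)} x = \frac{1}{2 \left(\left(-7\right) \left(-5\right)\right)} 58 = \frac{1}{2 \cdot 35} \cdot 58 = \frac{1}{2} \cdot \frac{1}{35} \cdot 58 = \frac{1}{70} \cdot 58 = \frac{29}{35}$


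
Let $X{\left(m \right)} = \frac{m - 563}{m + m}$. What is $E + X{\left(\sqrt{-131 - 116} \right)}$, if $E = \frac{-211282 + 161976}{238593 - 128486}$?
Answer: $\frac{11495}{220214} + \frac{563 i \sqrt{247}}{494} \approx 0.052199 + 17.911 i$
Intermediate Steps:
$E = - \frac{49306}{110107} \approx -0.4478$
$X{\left(m \right)} = \frac{-563 + m}{2 m}$
$E + X{\left(\sqrt{-131 - 116} \right)} = - \frac{49306}{110107} + \frac{-563 + \sqrt{-131 - 116}}{2 \sqrt{-131 - 116}} = - \frac{49306}{110107} + \frac{-563 + \sqrt{-247}}{2 \sqrt{-247}} = - \frac{49306}{110107} + \frac{-563 + i \sqrt{247}}{2 i \sqrt{247}} = - \frac{49306}{110107} + \frac{- \frac{i \sqrt{247}}{247} \left(-563 + i \sqrt{247}\right)}{2} = - \frac{49306}{110107} - \frac{i \sqrt{247} \left(-563 + i \sqrt{247}\right)}{494}$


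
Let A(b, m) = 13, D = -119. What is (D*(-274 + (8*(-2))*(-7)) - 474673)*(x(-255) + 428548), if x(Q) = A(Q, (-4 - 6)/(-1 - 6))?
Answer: -195164536595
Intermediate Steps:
x(Q) = 13
(D*(-274 + (8*(-2))*(-7)) - 474673)*(x(-255) + 428548) = (-119*(-274 + (8*(-2))*(-7)) - 474673)*(13 + 428548) = (-119*(-274 - 16*(-7)) - 474673)*428561 = (-119*(-274 + 112) - 474673)*428561 = (-119*(-162) - 474673)*428561 = (19278 - 474673)*428561 = -455395*428561 = -195164536595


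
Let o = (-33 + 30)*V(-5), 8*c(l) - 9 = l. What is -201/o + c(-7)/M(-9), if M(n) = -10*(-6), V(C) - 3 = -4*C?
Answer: 16103/5520 ≈ 2.9172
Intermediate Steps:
V(C) = 3 - 4*C
c(l) = 9/8 + l/8
M(n) = 60
o = -69 (o = (-33 + 30)*(3 - 4*(-5)) = -3*(3 + 20) = -3*23 = -69)
-201/o + c(-7)/M(-9) = -201/(-69) + (9/8 + (⅛)*(-7))/60 = -201*(-1/69) + (9/8 - 7/8)*(1/60) = 67/23 + (¼)*(1/60) = 67/23 + 1/240 = 16103/5520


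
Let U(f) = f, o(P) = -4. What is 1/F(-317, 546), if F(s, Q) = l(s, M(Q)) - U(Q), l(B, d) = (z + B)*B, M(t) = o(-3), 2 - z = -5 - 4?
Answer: 1/96456 ≈ 1.0367e-5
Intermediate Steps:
z = 11 (z = 2 - (-5 - 4) = 2 - 1*(-9) = 2 + 9 = 11)
M(t) = -4
l(B, d) = B*(11 + B) (l(B, d) = (11 + B)*B = B*(11 + B))
F(s, Q) = -Q + s*(11 + s) (F(s, Q) = s*(11 + s) - Q = -Q + s*(11 + s))
1/F(-317, 546) = 1/(-1*546 - 317*(11 - 317)) = 1/(-546 - 317*(-306)) = 1/(-546 + 97002) = 1/96456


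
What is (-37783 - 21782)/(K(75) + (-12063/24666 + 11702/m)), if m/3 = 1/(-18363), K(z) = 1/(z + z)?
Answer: 18365378625/22084685365882 ≈ 0.00083159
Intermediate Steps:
K(z) = 1/(2*z)
m = -1/6121 (m = 3/(-18363) = 3*(-1/18363) = -1/6121 ≈ -0.00016337)
(-37783 - 21782)/(K(75) + (-12063/24666 + 11702/m)) = (-37783 - 21782)/((½)/75 + (-12063/24666 + 11702/(-1/6121))) = -59565/((½)*(1/75) + (-12063*1/24666 + 11702*(-6121))) = -59565/(1/150 + (-4021/8222 - 71627942)) = -59565/(1/150 - 588924943145/8222) = -59565/(-22084685365882/308325) = -59565*(-308325/22084685365882) = 18365378625/22084685365882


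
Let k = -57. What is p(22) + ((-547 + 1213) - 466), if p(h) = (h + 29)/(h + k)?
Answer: 6949/35 ≈ 198.54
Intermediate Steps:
p(h) = (29 + h)/(-57 + h) (p(h) = (h + 29)/(h - 57) = (29 + h)/(-57 + h))
p(22) + ((-547 + 1213) - 466) = (29 + 22)/(-57 + 22) + ((-547 + 1213) - 466) = 51/(-35) + (666 - 466) = -1/35*51 + 200 = -51/35 + 200 = 6949/35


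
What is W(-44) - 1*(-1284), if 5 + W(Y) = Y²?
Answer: 3215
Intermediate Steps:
W(Y) = -5 + Y²
W(-44) - 1*(-1284) = (-5 + (-44)²) - 1*(-1284) = (-5 + 1936) + 1284 = 1931 + 1284 = 3215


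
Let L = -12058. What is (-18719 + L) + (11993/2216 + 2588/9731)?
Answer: -663549588301/21563896 ≈ -30771.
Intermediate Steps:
(-18719 + L) + (11993/2216 + 2588/9731) = (-18719 - 12058) + (11993/2216 + 2588/9731) = -30777 + (11993*(1/2216) + 2588*(1/9731)) = -30777 + (11993/2216 + 2588/9731) = -30777 + 122438891/21563896 = -663549588301/21563896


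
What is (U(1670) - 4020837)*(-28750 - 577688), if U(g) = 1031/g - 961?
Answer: 2036540585543751/835 ≈ 2.4390e+12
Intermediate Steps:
U(g) = -961 + 1031/g
(U(1670) - 4020837)*(-28750 - 577688) = ((-961 + 1031/1670) - 4020837)*(-28750 - 577688) = ((-961 + 1031*(1/1670)) - 4020837)*(-606438) = ((-961 + 1031/1670) - 4020837)*(-606438) = (-1603839/1670 - 4020837)*(-606438) = -6716401629/1670*(-606438) = 2036540585543751/835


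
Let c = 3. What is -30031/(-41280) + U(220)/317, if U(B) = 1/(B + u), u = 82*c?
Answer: 2218140331/3048982080 ≈ 0.72750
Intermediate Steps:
u = 246 (u = 82*3 = 246)
U(B) = 1/(246 + B) (U(B) = 1/(B + 246) = 1/(246 + B))
-30031/(-41280) + U(220)/317 = -30031/(-41280) + 1/((246 + 220)*317) = -30031*(-1/41280) + (1/317)/466 = 30031/41280 + (1/466)*(1/317) = 30031/41280 + 1/147722 = 2218140331/3048982080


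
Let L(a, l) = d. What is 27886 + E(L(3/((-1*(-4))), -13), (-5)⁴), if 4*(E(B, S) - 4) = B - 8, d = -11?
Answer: 111541/4 ≈ 27885.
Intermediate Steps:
L(a, l) = -11
E(B, S) = 2 + B/4 (E(B, S) = 4 + (B - 8)/4 = 4 + (-8 + B)/4 = 4 + (-2 + B/4) = 2 + B/4)
27886 + E(L(3/((-1*(-4))), -13), (-5)⁴) = 27886 + (2 + (¼)*(-11)) = 27886 + (2 - 11/4) = 27886 - ¾ = 111541/4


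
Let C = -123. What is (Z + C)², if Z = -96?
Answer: 47961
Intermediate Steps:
(Z + C)² = (-96 - 123)² = (-219)² = 47961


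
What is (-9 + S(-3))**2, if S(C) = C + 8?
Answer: 16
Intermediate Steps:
S(C) = 8 + C
(-9 + S(-3))**2 = (-9 + (8 - 3))**2 = (-9 + 5)**2 = (-4)**2 = 16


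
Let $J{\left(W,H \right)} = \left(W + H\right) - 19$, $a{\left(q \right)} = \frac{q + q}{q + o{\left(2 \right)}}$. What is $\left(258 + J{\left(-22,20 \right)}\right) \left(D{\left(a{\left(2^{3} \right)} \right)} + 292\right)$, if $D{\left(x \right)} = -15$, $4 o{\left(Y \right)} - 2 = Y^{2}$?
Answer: $65649$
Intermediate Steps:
$o{\left(Y \right)} = \frac{1}{2} + \frac{Y^{2}}{4}$
$a{\left(q \right)} = \frac{2 q}{\frac{3}{2} + q}$ ($a{\left(q \right)} = \frac{q + q}{q + \left(\frac{1}{2} + \frac{2^{2}}{4}\right)} = \frac{2 q}{q + \left(\frac{1}{2} + \frac{1}{4} \cdot 4\right)} = \frac{2 q}{q + \left(\frac{1}{2} + 1\right)} = \frac{2 q}{q + \frac{3}{2}} = \frac{2 q}{\frac{3}{2} + q}$)
$J{\left(W,H \right)} = -19 + H + W$ ($J{\left(W,H \right)} = \left(H + W\right) - 19 = -19 + H + W$)
$\left(258 + J{\left(-22,20 \right)}\right) \left(D{\left(a{\left(2^{3} \right)} \right)} + 292\right) = \left(258 - 21\right) \left(-15 + 292\right) = \left(258 - 21\right) 277 = 237 \cdot 277 = 65649$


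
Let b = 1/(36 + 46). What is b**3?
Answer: 1/551368 ≈ 1.8137e-6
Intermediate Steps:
b = 1/82 ≈ 0.012195
b**3 = (1/82)**3 = 1/551368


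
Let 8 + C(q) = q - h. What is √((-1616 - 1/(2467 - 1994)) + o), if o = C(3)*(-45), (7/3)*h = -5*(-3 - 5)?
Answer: 4*I*√424513243/3311 ≈ 24.891*I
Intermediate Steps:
h = 120/7 (h = 3*(-5*(-3 - 5))/7 = 3*(-5*(-8))/7 = (3/7)*40 = 120/7 ≈ 17.143)
C(q) = -176/7 + q (C(q) = -8 + (q - 1*120/7) = -8 + (q - 120/7) = -8 + (-120/7 + q) = -176/7 + q)
o = 6975/7 (o = (-176/7 + 3)*(-45) = -155/7*(-45) = 6975/7 ≈ 996.43)
√((-1616 - 1/(2467 - 1994)) + o) = √((-1616 - 1/(2467 - 1994)) + 6975/7) = √((-1616 - 1/473) + 6975/7) = √(-764369/473 + 6975/7) = √(-2051408/3311) = 4*I*√424513243/3311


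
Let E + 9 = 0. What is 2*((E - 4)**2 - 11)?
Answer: 316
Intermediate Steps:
E = -9 (E = -9 + 0 = -9)
2*((E - 4)**2 - 11) = 2*((-9 - 4)**2 - 11) = 2*((-13)**2 - 11) = 2*(169 - 11) = 2*158 = 316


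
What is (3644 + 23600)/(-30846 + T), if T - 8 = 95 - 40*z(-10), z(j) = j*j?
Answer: -27244/34743 ≈ -0.78416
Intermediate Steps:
z(j) = j²
T = -3897 (T = 8 + (95 - 40*(-10)²) = 8 + (95 - 40*100) = 8 + (95 - 4000) = 8 - 3905 = -3897)
(3644 + 23600)/(-30846 + T) = (3644 + 23600)/(-30846 - 3897) = 27244/(-34743) = 27244*(-1/34743) = -27244/34743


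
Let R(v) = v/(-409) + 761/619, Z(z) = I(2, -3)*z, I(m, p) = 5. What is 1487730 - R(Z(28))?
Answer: 376649867241/253171 ≈ 1.4877e+6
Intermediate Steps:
Z(z) = 5*z
R(v) = 761/619 - v/409 (R(v) = v*(-1/409) + 761*(1/619) = -v/409 + 761/619 = 761/619 - v/409)
1487730 - R(Z(28)) = 1487730 - (761/619 - 5*28/409) = 1487730 - (761/619 - 1/409*140) = 1487730 - (761/619 - 140/409) = 1487730 - 1*224589/253171 = 1487730 - 224589/253171 = 376649867241/253171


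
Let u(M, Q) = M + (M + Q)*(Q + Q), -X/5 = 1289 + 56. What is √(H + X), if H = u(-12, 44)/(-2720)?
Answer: 3*I*√86392130/340 ≈ 82.012*I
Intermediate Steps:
X = -6725 (X = -5*(1289 + 56) = -5*1345 = -6725)
u(M, Q) = M + 2*Q*(M + Q) (u(M, Q) = M + (M + Q)*(2*Q) = M + 2*Q*(M + Q))
H = -701/680 (H = (-12 + 2*44² + 2*(-12)*44)/(-2720) = (-12 + 2*1936 - 1056)*(-1/2720) = (-12 + 3872 - 1056)*(-1/2720) = 2804*(-1/2720) = -701/680 ≈ -1.0309)
√(H + X) = √(-701/680 - 6725) = √(-4573701/680) = 3*I*√86392130/340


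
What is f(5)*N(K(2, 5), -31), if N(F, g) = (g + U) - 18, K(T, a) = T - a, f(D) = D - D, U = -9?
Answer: 0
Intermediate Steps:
f(D) = 0
N(F, g) = -27 + g (N(F, g) = (g - 9) - 18 = (-9 + g) - 18 = -27 + g)
f(5)*N(K(2, 5), -31) = 0*(-27 - 31) = 0*(-58) = 0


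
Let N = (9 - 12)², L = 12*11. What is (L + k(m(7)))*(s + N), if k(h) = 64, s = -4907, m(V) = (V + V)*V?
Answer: -960008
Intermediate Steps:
m(V) = 2*V² (m(V) = (2*V)*V = 2*V²)
L = 132
N = 9 (N = (-3)² = 9)
(L + k(m(7)))*(s + N) = (132 + 64)*(-4907 + 9) = 196*(-4898) = -960008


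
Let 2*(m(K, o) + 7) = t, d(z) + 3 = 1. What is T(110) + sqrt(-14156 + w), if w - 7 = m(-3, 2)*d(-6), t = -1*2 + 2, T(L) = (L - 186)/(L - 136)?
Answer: 38/13 + I*sqrt(14135) ≈ 2.9231 + 118.89*I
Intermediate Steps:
d(z) = -2 (d(z) = -3 + 1 = -2)
T(L) = (-186 + L)/(-136 + L)
t = 0 (t = -2 + 2 = 0)
m(K, o) = -7 (m(K, o) = -7 + (1/2)*0 = -7 + 0 = -7)
w = 21 (w = 7 - 7*(-2) = 7 + 14 = 21)
T(110) + sqrt(-14156 + w) = (-186 + 110)/(-136 + 110) + sqrt(-14156 + 21) = -76/(-26) + sqrt(-14135) = -1/26*(-76) + I*sqrt(14135) = 38/13 + I*sqrt(14135)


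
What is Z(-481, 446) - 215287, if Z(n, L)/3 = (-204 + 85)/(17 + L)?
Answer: -99678238/463 ≈ -2.1529e+5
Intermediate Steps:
Z(n, L) = -357/(17 + L) (Z(n, L) = 3*((-204 + 85)/(17 + L)) = 3*(-119/(17 + L)) = -357/(17 + L))
Z(-481, 446) - 215287 = -357/(17 + 446) - 215287 = -357/463 - 215287 = -99678238/463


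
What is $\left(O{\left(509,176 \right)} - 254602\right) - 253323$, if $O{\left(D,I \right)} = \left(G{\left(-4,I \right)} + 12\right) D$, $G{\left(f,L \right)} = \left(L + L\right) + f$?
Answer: $-324685$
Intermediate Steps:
$G{\left(f,L \right)} = f + 2 L$ ($G{\left(f,L \right)} = 2 L + f = f + 2 L$)
$O{\left(D,I \right)} = D \left(8 + 2 I\right)$ ($O{\left(D,I \right)} = \left(\left(-4 + 2 I\right) + 12\right) D = \left(8 + 2 I\right) D = D \left(8 + 2 I\right)$)
$\left(O{\left(509,176 \right)} - 254602\right) - 253323 = \left(2 \cdot 509 \left(4 + 176\right) - 254602\right) - 253323 = \left(2 \cdot 509 \cdot 180 - 254602\right) - 253323 = \left(183240 - 254602\right) - 253323 = -71362 - 253323 = -324685$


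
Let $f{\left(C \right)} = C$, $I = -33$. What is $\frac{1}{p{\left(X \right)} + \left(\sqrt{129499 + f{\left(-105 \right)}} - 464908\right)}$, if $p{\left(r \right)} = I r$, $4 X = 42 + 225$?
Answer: $- \frac{7473772}{3491077173945} - \frac{16 \sqrt{129394}}{3491077173945} \approx -2.1425 \cdot 10^{-6}$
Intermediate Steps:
$X = \frac{267}{4}$ ($X = \frac{42 + 225}{4} = \frac{1}{4} \cdot 267 = \frac{267}{4} \approx 66.75$)
$p{\left(r \right)} = - 33 r$
$\frac{1}{p{\left(X \right)} + \left(\sqrt{129499 + f{\left(-105 \right)}} - 464908\right)} = \frac{1}{\left(-33\right) \frac{267}{4} - \left(464908 - \sqrt{129499 - 105}\right)} = \frac{1}{- \frac{8811}{4} - \left(464908 - \sqrt{129394}\right)} = \frac{1}{- \frac{1868443}{4} + \sqrt{129394}}$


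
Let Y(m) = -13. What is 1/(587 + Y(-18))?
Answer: 1/574 ≈ 0.0017422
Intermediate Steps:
1/(587 + Y(-18)) = 1/(587 - 13) = 1/574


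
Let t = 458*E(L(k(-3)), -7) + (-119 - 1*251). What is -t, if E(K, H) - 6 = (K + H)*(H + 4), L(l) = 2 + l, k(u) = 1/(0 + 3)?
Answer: -8790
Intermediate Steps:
k(u) = 1/3
E(K, H) = 6 + (4 + H)*(H + K) (E(K, H) = 6 + (K + H)*(H + 4) = 6 + (H + K)*(4 + H) = 6 + (4 + H)*(H + K))
t = 8790 (t = 458*(6 + (-7)**2 + 4*(-7) + 4*(2 + 1/3) - 7*(2 + 1/3)) + (-119 - 1*251) = 458*(6 + 49 - 28 + 4*(7/3) - 7*7/3) + (-119 - 251) = 458*(6 + 49 - 28 + 28/3 - 49/3) - 370 = 458*20 - 370 = 9160 - 370 = 8790)
-t = -1*8790 = -8790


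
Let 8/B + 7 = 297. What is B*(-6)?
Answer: -24/145 ≈ -0.16552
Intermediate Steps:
B = 4/145 (B = 8/(-7 + 297) = 8/290 = 8*(1/290) = 4/145 ≈ 0.027586)
B*(-6) = (4/145)*(-6) = -24/145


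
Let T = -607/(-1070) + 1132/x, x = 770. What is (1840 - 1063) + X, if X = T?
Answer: 64184893/82390 ≈ 779.04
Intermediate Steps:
T = 167863/82390 (T = -607/(-1070) + 1132/770 = -607*(-1/1070) + 1132*(1/770) = 607/1070 + 566/385 = 167863/82390 ≈ 2.0374)
X = 167863/82390 ≈ 2.0374
(1840 - 1063) + X = (1840 - 1063) + 167863/82390 = 777 + 167863/82390 = 64184893/82390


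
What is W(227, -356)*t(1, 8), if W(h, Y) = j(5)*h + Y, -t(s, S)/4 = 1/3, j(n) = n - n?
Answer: 1424/3 ≈ 474.67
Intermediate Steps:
j(n) = 0
t(s, S) = -4/3
W(h, Y) = Y (W(h, Y) = 0*h + Y = 0 + Y = Y)
W(227, -356)*t(1, 8) = -356*(-4/3) = 1424/3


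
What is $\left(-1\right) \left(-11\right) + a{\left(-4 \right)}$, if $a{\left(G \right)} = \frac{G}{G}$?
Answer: $12$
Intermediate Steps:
$a{\left(G \right)} = 1$
$\left(-1\right) \left(-11\right) + a{\left(-4 \right)} = \left(-1\right) \left(-11\right) + 1 = 11 + 1 = 12$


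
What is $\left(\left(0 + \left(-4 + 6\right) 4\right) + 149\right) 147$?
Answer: $23079$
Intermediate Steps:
$\left(\left(0 + \left(-4 + 6\right) 4\right) + 149\right) 147 = \left(\left(0 + 2 \cdot 4\right) + 149\right) 147 = \left(\left(0 + 8\right) + 149\right) 147 = \left(8 + 149\right) 147 = 157 \cdot 147 = 23079$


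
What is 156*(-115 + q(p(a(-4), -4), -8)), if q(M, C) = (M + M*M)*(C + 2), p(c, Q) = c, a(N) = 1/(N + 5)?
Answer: -19812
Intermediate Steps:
a(N) = 1/(5 + N)
q(M, C) = (2 + C)*(M + M**2) (q(M, C) = (M + M**2)*(2 + C) = (2 + C)*(M + M**2))
156*(-115 + q(p(a(-4), -4), -8)) = 156*(-115 + (2 - 8 + 2/(5 - 4) - 8/(5 - 4))/(5 - 4)) = 156*(-115 + (2 - 8 + 2/1 - 8/1)/1) = 156*(-115 + 1*(2 - 8 + 2*1 - 8*1)) = 156*(-115 + 1*(2 - 8 + 2 - 8)) = 156*(-115 + 1*(-12)) = 156*(-115 - 12) = 156*(-127) = -19812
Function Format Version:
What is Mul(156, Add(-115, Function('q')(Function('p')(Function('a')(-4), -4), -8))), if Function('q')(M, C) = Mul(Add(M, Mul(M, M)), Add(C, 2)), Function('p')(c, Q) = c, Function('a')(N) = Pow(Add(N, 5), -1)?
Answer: -19812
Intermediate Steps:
Function('a')(N) = Pow(Add(5, N), -1)
Function('q')(M, C) = Mul(Add(2, C), Add(M, Pow(M, 2))) (Function('q')(M, C) = Mul(Add(M, Pow(M, 2)), Add(2, C)) = Mul(Add(2, C), Add(M, Pow(M, 2))))
Mul(156, Add(-115, Function('q')(Function('p')(Function('a')(-4), -4), -8))) = Mul(156, Add(-115, Mul(Pow(Add(5, -4), -1), Add(2, -8, Mul(2, Pow(Add(5, -4), -1)), Mul(-8, Pow(Add(5, -4), -1)))))) = Mul(156, Add(-115, Mul(Pow(1, -1), Add(2, -8, Mul(2, Pow(1, -1)), Mul(-8, Pow(1, -1)))))) = Mul(156, Add(-115, Mul(1, Add(2, -8, Mul(2, 1), Mul(-8, 1))))) = Mul(156, Add(-115, Mul(1, Add(2, -8, 2, -8)))) = Mul(156, Add(-115, Mul(1, -12))) = Mul(156, Add(-115, -12)) = Mul(156, -127) = -19812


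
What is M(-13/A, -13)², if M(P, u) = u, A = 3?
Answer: 169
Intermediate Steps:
M(-13/A, -13)² = (-13)² = 169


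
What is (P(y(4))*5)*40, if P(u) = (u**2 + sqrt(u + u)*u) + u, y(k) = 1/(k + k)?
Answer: 325/8 ≈ 40.625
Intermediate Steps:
y(k) = 1/(2*k)
P(u) = u + u**2 + sqrt(2)*u**(3/2) (P(u) = (u**2 + sqrt(2*u)*u) + u = (u**2 + (sqrt(2)*sqrt(u))*u) + u = (u**2 + sqrt(2)*u**(3/2)) + u = u + u**2 + sqrt(2)*u**(3/2))
(P(y(4))*5)*40 = (((1/2)/4 + ((1/2)/4)**2 + sqrt(2)*((1/2)/4)**(3/2))*5)*40 = (((1/2)*(1/4) + ((1/2)*(1/4))**2 + sqrt(2)*((1/2)*(1/4))**(3/2))*5)*40 = ((1/8 + (1/8)**2 + sqrt(2)*(1/8)**(3/2))*5)*40 = ((1/8 + 1/64 + sqrt(2)*(sqrt(2)/32))*5)*40 = ((1/8 + 1/64 + 1/16)*5)*40 = ((13/64)*5)*40 = (65/64)*40 = 325/8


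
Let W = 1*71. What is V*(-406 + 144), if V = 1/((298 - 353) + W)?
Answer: -131/8 ≈ -16.375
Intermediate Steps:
W = 71
V = 1/16 (V = 1/((298 - 353) + 71) = 1/(-55 + 71) = 1/16 ≈ 0.062500)
V*(-406 + 144) = (-406 + 144)/16 = (1/16)*(-262) = -131/8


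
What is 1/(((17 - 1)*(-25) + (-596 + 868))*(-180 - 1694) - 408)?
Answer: 1/239464 ≈ 4.1760e-6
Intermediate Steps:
1/(((17 - 1)*(-25) + (-596 + 868))*(-180 - 1694) - 408) = 1/((16*(-25) + 272)*(-1874) - 408) = 1/((-400 + 272)*(-1874) - 408) = 1/(-128*(-1874) - 408) = 1/(239872 - 408) = 1/239464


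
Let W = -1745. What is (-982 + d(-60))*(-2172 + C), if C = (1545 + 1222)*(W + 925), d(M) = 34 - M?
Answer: 2016747456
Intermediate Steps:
C = -2268940 (C = (1545 + 1222)*(-1745 + 925) = 2767*(-820) = -2268940)
(-982 + d(-60))*(-2172 + C) = (-982 + (34 - 1*(-60)))*(-2172 - 2268940) = (-982 + (34 + 60))*(-2271112) = (-982 + 94)*(-2271112) = -888*(-2271112) = 2016747456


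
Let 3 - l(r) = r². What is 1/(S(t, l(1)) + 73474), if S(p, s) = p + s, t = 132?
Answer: 1/73608 ≈ 1.3585e-5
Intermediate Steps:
l(r) = 3 - r²
1/(S(t, l(1)) + 73474) = 1/((132 + (3 - 1*1²)) + 73474) = 1/((132 + (3 - 1*1)) + 73474) = 1/((132 + (3 - 1)) + 73474) = 1/((132 + 2) + 73474) = 1/(134 + 73474) = 1/73608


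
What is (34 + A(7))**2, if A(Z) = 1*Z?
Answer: 1681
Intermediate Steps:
A(Z) = Z
(34 + A(7))**2 = (34 + 7)**2 = 41**2 = 1681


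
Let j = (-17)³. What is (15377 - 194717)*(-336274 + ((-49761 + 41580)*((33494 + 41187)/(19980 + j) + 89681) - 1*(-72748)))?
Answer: 32513289491730600/247 ≈ 1.3163e+14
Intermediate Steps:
j = -4913
(15377 - 194717)*(-336274 + ((-49761 + 41580)*((33494 + 41187)/(19980 + j) + 89681) - 1*(-72748))) = (15377 - 194717)*(-336274 + ((-49761 + 41580)*((33494 + 41187)/(19980 - 4913) + 89681) - 1*(-72748))) = -179340*(-336274 + (-8181*(74681/15067 + 89681) + 72748)) = -179340*(-336274 + (-8181*1351298308/15067 + 72748)) = -179340*(-336274 + (-11054971457748/15067 + 72748)) = -179340*(-336274 - 11053875363632/15067) = -179340*(-11058942003990/15067) = 32513289491730600/247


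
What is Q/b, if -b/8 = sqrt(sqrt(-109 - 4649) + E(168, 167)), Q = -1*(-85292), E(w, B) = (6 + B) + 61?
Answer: -21323/(2*sqrt(234 + I*sqrt(4758))) ≈ -675.6 + 97.502*I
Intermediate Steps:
E(w, B) = 67 + B
Q = 85292
b = -8*sqrt(234 + I*sqrt(4758)) (b = -8*sqrt(sqrt(-109 - 4649) + (67 + 167)) = -8*sqrt(sqrt(-4758) + 234) = -8*sqrt(I*sqrt(4758) + 234) = -8*sqrt(234 + I*sqrt(4758)) ≈ -123.67 - 17.848*I)
Q/b = 85292/((-8*sqrt(234 + I*sqrt(4758)))) = 85292*(-1/(8*sqrt(234 + I*sqrt(4758)))) = -21323/(2*sqrt(234 + I*sqrt(4758)))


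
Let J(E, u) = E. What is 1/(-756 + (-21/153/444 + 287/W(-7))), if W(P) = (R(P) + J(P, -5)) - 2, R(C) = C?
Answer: -90576/70100191 ≈ -0.0012921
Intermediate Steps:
W(P) = -2 + 2*P (W(P) = (P + P) - 2 = 2*P - 2 = -2 + 2*P)
1/(-756 + (-21/153/444 + 287/W(-7))) = 1/(-756 + (-21/153/444 + 287/(-2 + 2*(-7)))) = 1/(-756 + (-21*1/153*(1/444) + 287/(-2 - 14))) = 1/(-756 + (-7/51*1/444 + 287/(-16))) = 1/(-756 + (-7/22644 + 287*(-1/16))) = 1/(-756 + (-7/22644 - 287/16)) = 1/(-756 - 1624735/90576) = 1/(-70100191/90576) = -90576/70100191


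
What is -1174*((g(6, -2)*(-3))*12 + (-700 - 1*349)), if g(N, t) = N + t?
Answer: 1400582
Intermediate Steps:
-1174*((g(6, -2)*(-3))*12 + (-700 - 1*349)) = -1174*(((6 - 2)*(-3))*12 + (-700 - 1*349)) = -1174*((4*(-3))*12 + (-700 - 349)) = -1174*(-12*12 - 1049) = -1174*(-144 - 1049) = -1174*(-1193) = 1400582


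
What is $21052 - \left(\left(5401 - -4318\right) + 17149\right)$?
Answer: $-5816$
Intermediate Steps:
$21052 - \left(\left(5401 - -4318\right) + 17149\right) = 21052 - \left(\left(5401 + 4318\right) + 17149\right) = 21052 - \left(9719 + 17149\right) = 21052 - 26868 = -5816$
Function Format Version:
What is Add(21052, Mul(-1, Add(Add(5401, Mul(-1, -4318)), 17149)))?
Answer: -5816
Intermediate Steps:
Add(21052, Mul(-1, Add(Add(5401, Mul(-1, -4318)), 17149))) = Add(21052, Mul(-1, Add(Add(5401, 4318), 17149))) = Add(21052, Mul(-1, Add(9719, 17149))) = Add(21052, Mul(-1, 26868)) = Add(21052, -26868) = -5816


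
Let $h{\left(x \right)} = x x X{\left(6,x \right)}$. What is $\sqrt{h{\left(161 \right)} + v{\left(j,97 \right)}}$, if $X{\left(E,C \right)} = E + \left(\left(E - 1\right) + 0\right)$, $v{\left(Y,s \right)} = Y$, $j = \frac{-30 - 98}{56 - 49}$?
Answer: $\frac{\sqrt{13970523}}{7} \approx 533.96$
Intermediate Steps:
$j = - \frac{128}{7} \approx -18.286$
$X{\left(E,C \right)} = -1 + 2 E$ ($X{\left(E,C \right)} = E + \left(\left(-1 + E\right) + 0\right) = E + \left(-1 + E\right) = -1 + 2 E$)
$h{\left(x \right)} = 11 x^{2}$ ($h{\left(x \right)} = x x \left(-1 + 2 \cdot 6\right) = x^{2} \left(-1 + 12\right) = x^{2} \cdot 11 = 11 x^{2}$)
$\sqrt{h{\left(161 \right)} + v{\left(j,97 \right)}} = \sqrt{11 \cdot 161^{2} - \frac{128}{7}} = \sqrt{11 \cdot 25921 - \frac{128}{7}} = \sqrt{285131 - \frac{128}{7}} = \sqrt{\frac{1995789}{7}} = \frac{\sqrt{13970523}}{7}$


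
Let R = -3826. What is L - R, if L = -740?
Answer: 3086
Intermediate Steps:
L - R = -740 - 1*(-3826) = -740 + 3826 = 3086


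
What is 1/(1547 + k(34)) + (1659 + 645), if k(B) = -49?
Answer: 3451393/1498 ≈ 2304.0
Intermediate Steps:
1/(1547 + k(34)) + (1659 + 645) = 1/(1547 - 49) + (1659 + 645) = 1/1498 + 2304 = 3451393/1498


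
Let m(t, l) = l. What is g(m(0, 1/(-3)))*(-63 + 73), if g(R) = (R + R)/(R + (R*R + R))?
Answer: 12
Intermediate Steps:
g(R) = 2*R/(R² + 2*R) (g(R) = (2*R)/(R + (R² + R)) = (2*R)/(R + (R + R²)) = (2*R)/(R² + 2*R) = 2*R/(R² + 2*R))
g(m(0, 1/(-3)))*(-63 + 73) = (2/(2 + 1/(-3)))*(-63 + 73) = (2/(2 - ⅓))*10 = (2/(5/3))*10 = (2*(⅗))*10 = (6/5)*10 = 12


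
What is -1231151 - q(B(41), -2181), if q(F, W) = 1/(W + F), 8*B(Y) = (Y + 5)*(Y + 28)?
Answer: -8786724683/7137 ≈ -1.2312e+6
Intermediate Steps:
B(Y) = (5 + Y)*(28 + Y)/8 (B(Y) = ((Y + 5)*(Y + 28))/8 = ((5 + Y)*(28 + Y))/8 = (5 + Y)*(28 + Y)/8)
q(F, W) = 1/(F + W)
-1231151 - q(B(41), -2181) = -1231151 - 1/((35/2 + (⅛)*41² + (33/8)*41) - 2181) = -1231151 - 1/((35/2 + (⅛)*1681 + 1353/8) - 2181) = -1231151 - 1/((35/2 + 1681/8 + 1353/8) - 2181) = -1231151 - 1/(1587/4 - 2181) = -1231151 - 1/(-7137/4) = -1231151 - 1*(-4/7137) = -1231151 + 4/7137 = -8786724683/7137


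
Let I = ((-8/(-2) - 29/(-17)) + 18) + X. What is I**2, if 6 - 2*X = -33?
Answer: 2157961/1156 ≈ 1866.7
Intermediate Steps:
X = 39/2 (X = 3 - 1/2*(-33) = 3 + 33/2 = 39/2 ≈ 19.500)
I = 1469/34 (I = ((-8/(-2) - 29/(-17)) + 18) + 39/2 = ((-8*(-1/2) - 29*(-1/17)) + 18) + 39/2 = ((4 + 29/17) + 18) + 39/2 = (97/17 + 18) + 39/2 = 403/17 + 39/2 = 1469/34 ≈ 43.206)
I**2 = (1469/34)**2 = 2157961/1156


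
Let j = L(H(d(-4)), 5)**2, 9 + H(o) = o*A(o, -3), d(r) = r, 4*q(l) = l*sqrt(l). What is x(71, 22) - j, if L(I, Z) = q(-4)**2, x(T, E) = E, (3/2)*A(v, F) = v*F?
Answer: 6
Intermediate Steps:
q(l) = l**(3/2)/4 (q(l) = (l*sqrt(l))/4 = l**(3/2)/4)
A(v, F) = 2*F*v/3 (A(v, F) = 2*(v*F)/3 = 2*(F*v)/3 = 2*F*v/3)
H(o) = -9 - 2*o**2 (H(o) = -9 + o*((2/3)*(-3)*o) = -9 + o*(-2*o) = -9 - 2*o**2)
L(I, Z) = -4 (L(I, Z) = ((-4)**(3/2)/4)**2 = ((-8*I)/4)**2 = (-2*I)**2 = -4)
j = 16 (j = (-4)**2 = 16)
x(71, 22) - j = 22 - 1*16 = 22 - 16 = 6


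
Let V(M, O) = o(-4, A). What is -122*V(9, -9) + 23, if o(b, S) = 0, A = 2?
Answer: 23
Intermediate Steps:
V(M, O) = 0
-122*V(9, -9) + 23 = -122*0 + 23 = 0 + 23 = 23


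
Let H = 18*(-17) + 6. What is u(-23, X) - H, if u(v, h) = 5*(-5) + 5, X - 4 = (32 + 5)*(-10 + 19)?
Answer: 280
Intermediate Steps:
X = 337 (X = 4 + (32 + 5)*(-10 + 19) = 4 + 37*9 = 4 + 333 = 337)
u(v, h) = -20 (u(v, h) = -25 + 5 = -20)
H = -300 (H = -306 + 6 = -300)
u(-23, X) - H = -20 - 1*(-300) = -20 + 300 = 280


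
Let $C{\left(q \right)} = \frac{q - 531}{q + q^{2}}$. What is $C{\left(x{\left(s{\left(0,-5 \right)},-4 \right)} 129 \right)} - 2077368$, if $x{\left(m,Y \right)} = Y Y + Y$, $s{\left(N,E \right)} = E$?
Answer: $- \frac{553469001391}{266428} \approx -2.0774 \cdot 10^{6}$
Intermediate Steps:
$x{\left(m,Y \right)} = Y + Y^{2}$ ($x{\left(m,Y \right)} = Y^{2} + Y = Y + Y^{2}$)
$C{\left(q \right)} = \frac{-531 + q}{q + q^{2}}$
$C{\left(x{\left(s{\left(0,-5 \right)},-4 \right)} 129 \right)} - 2077368 = \frac{-531 + - 4 \left(1 - 4\right) 129}{- 4 \left(1 - 4\right) 129 \left(1 + - 4 \left(1 - 4\right) 129\right)} - 2077368 = \frac{-531 + \left(-4\right) \left(-3\right) 129}{\left(-4\right) \left(-3\right) 129 \left(1 + \left(-4\right) \left(-3\right) 129\right)} - 2077368 = \frac{-531 + 12 \cdot 129}{12 \cdot 129 \left(1 + 12 \cdot 129\right)} - 2077368 = \frac{-531 + 1548}{1548 \left(1 + 1548\right)} - 2077368 = \frac{1}{1548} \cdot \frac{1}{1549} \cdot 1017 - 2077368 = \frac{113}{266428} - 2077368 = - \frac{553469001391}{266428}$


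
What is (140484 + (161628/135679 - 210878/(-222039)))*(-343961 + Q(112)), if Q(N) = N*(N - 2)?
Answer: -155955640393263232842/3347336609 ≈ -4.6591e+10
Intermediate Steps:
Q(N) = N*(-2 + N)
(140484 + (161628/135679 - 210878/(-222039)))*(-343961 + Q(112)) = (140484 + (161628/135679 - 210878/(-222039)))*(-343961 + 112*(-2 + 112)) = (140484 + (161628*(1/135679) - 210878*(-1/222039)))*(-343961 + 112*110) = (140484 + (161628/135679 + 210878/222039))*(-343961 + 12320) = (140484 + 64499435654/30126029481)*(-331641) = (4232289625044458/30126029481)*(-331641) = -155955640393263232842/3347336609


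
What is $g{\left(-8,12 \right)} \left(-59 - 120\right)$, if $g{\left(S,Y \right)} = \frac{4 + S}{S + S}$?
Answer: $- \frac{179}{4} \approx -44.75$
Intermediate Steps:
$g{\left(S,Y \right)} = \frac{4 + S}{2 S}$
$g{\left(-8,12 \right)} \left(-59 - 120\right) = \frac{4 - 8}{2 \left(-8\right)} \left(-59 - 120\right) = \frac{1}{2} \left(- \frac{1}{8}\right) \left(-4\right) \left(-179\right) = \frac{1}{4} \left(-179\right) = - \frac{179}{4}$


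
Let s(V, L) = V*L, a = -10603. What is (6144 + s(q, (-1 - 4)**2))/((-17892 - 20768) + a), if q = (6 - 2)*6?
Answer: -2248/16421 ≈ -0.13690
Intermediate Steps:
q = 24 (q = 4*6 = 24)
s(V, L) = L*V
(6144 + s(q, (-1 - 4)**2))/((-17892 - 20768) + a) = (6144 + (-1 - 4)**2*24)/((-17892 - 20768) - 10603) = (6144 + (-5)**2*24)/(-38660 - 10603) = (6144 + 25*24)/(-49263) = (6144 + 600)*(-1/49263) = 6744*(-1/49263) = -2248/16421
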